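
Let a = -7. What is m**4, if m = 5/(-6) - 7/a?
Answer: 1/1296 ≈ 0.00077160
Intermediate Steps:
m = 1/6 (m = 5/(-6) - 7/(-7) = 5*(-1/6) - 7*(-1/7) = -5/6 + 1 = 1/6 ≈ 0.16667)
m**4 = (1/6)**4 = 1/1296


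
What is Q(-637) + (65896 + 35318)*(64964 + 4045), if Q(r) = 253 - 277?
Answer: 6984676902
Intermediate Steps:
Q(r) = -24
Q(-637) + (65896 + 35318)*(64964 + 4045) = -24 + (65896 + 35318)*(64964 + 4045) = -24 + 101214*69009 = -24 + 6984676926 = 6984676902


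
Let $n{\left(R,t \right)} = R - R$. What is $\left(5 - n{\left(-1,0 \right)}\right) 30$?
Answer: $150$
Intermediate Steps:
$n{\left(R,t \right)} = 0$
$\left(5 - n{\left(-1,0 \right)}\right) 30 = \left(5 - 0\right) 30 = \left(5 + 0\right) 30 = 5 \cdot 30 = 150$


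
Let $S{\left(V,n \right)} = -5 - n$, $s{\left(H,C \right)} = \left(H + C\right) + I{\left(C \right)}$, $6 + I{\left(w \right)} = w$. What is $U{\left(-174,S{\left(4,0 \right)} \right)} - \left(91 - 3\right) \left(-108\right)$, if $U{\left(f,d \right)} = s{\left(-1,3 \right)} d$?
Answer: $9509$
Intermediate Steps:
$I{\left(w \right)} = -6 + w$
$s{\left(H,C \right)} = -6 + H + 2 C$ ($s{\left(H,C \right)} = \left(H + C\right) + \left(-6 + C\right) = \left(C + H\right) + \left(-6 + C\right) = -6 + H + 2 C$)
$U{\left(f,d \right)} = - d$ ($U{\left(f,d \right)} = \left(-6 - 1 + 2 \cdot 3\right) d = \left(-6 - 1 + 6\right) d = - d$)
$U{\left(-174,S{\left(4,0 \right)} \right)} - \left(91 - 3\right) \left(-108\right) = - (-5 - 0) - \left(91 - 3\right) \left(-108\right) = - (-5 + 0) - 88 \left(-108\right) = \left(-1\right) \left(-5\right) - -9504 = 5 + 9504 = 9509$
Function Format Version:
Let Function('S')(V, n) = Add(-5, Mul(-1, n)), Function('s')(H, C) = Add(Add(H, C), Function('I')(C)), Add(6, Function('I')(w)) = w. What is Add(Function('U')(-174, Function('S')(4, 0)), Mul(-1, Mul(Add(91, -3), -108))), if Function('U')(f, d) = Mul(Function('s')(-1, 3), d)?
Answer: 9509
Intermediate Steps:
Function('I')(w) = Add(-6, w)
Function('s')(H, C) = Add(-6, H, Mul(2, C)) (Function('s')(H, C) = Add(Add(H, C), Add(-6, C)) = Add(Add(C, H), Add(-6, C)) = Add(-6, H, Mul(2, C)))
Function('U')(f, d) = Mul(-1, d) (Function('U')(f, d) = Mul(Add(-6, -1, Mul(2, 3)), d) = Mul(Add(-6, -1, 6), d) = Mul(-1, d))
Add(Function('U')(-174, Function('S')(4, 0)), Mul(-1, Mul(Add(91, -3), -108))) = Add(Mul(-1, Add(-5, Mul(-1, 0))), Mul(-1, Mul(Add(91, -3), -108))) = Add(Mul(-1, Add(-5, 0)), Mul(-1, Mul(88, -108))) = Add(Mul(-1, -5), Mul(-1, -9504)) = Add(5, 9504) = 9509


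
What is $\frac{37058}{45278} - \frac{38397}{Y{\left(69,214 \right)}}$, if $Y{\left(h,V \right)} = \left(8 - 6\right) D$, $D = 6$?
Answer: $- \frac{289682445}{90556} \approx -3198.9$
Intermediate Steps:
$Y{\left(h,V \right)} = 12$ ($Y{\left(h,V \right)} = \left(8 - 6\right) 6 = 2 \cdot 6 = 12$)
$\frac{37058}{45278} - \frac{38397}{Y{\left(69,214 \right)}} = \frac{37058}{45278} - \frac{38397}{12} = 37058 \cdot \frac{1}{45278} - \frac{12799}{4} = \frac{18529}{22639} - \frac{12799}{4} = - \frac{289682445}{90556}$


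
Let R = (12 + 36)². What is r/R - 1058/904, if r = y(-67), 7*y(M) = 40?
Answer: -266051/227808 ≈ -1.1679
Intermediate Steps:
y(M) = 40/7 (y(M) = (⅐)*40 = 40/7)
r = 40/7 ≈ 5.7143
R = 2304 (R = 48² = 2304)
r/R - 1058/904 = (40/7)/2304 - 1058/904 = (40/7)*(1/2304) - 1058*1/904 = 5/2016 - 529/452 = -266051/227808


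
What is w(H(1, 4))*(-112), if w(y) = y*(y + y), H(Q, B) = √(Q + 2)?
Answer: -672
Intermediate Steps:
H(Q, B) = √(2 + Q)
w(y) = 2*y² (w(y) = y*(2*y) = 2*y²)
w(H(1, 4))*(-112) = (2*(√(2 + 1))²)*(-112) = (2*(√3)²)*(-112) = (2*3)*(-112) = 6*(-112) = -672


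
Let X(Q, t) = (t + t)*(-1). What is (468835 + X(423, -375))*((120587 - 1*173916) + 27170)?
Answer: -12283874015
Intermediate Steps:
X(Q, t) = -2*t (X(Q, t) = (2*t)*(-1) = -2*t)
(468835 + X(423, -375))*((120587 - 1*173916) + 27170) = (468835 - 2*(-375))*((120587 - 1*173916) + 27170) = (468835 + 750)*((120587 - 173916) + 27170) = 469585*(-53329 + 27170) = 469585*(-26159) = -12283874015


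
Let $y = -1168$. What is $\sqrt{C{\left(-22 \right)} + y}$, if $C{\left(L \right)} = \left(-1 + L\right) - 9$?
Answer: $20 i \sqrt{3} \approx 34.641 i$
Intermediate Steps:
$C{\left(L \right)} = -10 + L$
$\sqrt{C{\left(-22 \right)} + y} = \sqrt{\left(-10 - 22\right) - 1168} = \sqrt{-32 - 1168} = \sqrt{-1200} = 20 i \sqrt{3}$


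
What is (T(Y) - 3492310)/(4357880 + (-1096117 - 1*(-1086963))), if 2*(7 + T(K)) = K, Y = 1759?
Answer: -6982875/8697452 ≈ -0.80286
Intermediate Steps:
T(K) = -7 + K/2
(T(Y) - 3492310)/(4357880 + (-1096117 - 1*(-1086963))) = ((-7 + (½)*1759) - 3492310)/(4357880 + (-1096117 - 1*(-1086963))) = ((-7 + 1759/2) - 3492310)/(4357880 + (-1096117 + 1086963)) = (1745/2 - 3492310)/(4357880 - 9154) = -6982875/2/4348726 = -6982875/2*1/4348726 = -6982875/8697452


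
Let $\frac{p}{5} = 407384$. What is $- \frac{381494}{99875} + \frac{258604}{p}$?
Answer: $- \frac{37562234199}{10171869250} \approx -3.6928$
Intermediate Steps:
$p = 2036920$ ($p = 5 \cdot 407384 = 2036920$)
$- \frac{381494}{99875} + \frac{258604}{p} = - \frac{381494}{99875} + \frac{258604}{2036920} = \left(-381494\right) \frac{1}{99875} + 258604 \cdot \frac{1}{2036920} = - \frac{381494}{99875} + \frac{64651}{509230} = - \frac{37562234199}{10171869250}$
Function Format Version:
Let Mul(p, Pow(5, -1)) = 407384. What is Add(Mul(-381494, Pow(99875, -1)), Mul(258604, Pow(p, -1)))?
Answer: Rational(-37562234199, 10171869250) ≈ -3.6928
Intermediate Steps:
p = 2036920 (p = Mul(5, 407384) = 2036920)
Add(Mul(-381494, Pow(99875, -1)), Mul(258604, Pow(p, -1))) = Add(Mul(-381494, Pow(99875, -1)), Mul(258604, Pow(2036920, -1))) = Add(Mul(-381494, Rational(1, 99875)), Mul(258604, Rational(1, 2036920))) = Add(Rational(-381494, 99875), Rational(64651, 509230)) = Rational(-37562234199, 10171869250)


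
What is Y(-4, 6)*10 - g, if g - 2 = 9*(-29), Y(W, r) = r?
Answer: 319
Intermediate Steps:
g = -259 (g = 2 + 9*(-29) = 2 - 261 = -259)
Y(-4, 6)*10 - g = 6*10 - 1*(-259) = 60 + 259 = 319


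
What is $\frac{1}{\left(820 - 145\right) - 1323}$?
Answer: $- \frac{1}{648} \approx -0.0015432$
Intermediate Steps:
$\frac{1}{\left(820 - 145\right) - 1323} = \frac{1}{675 - 1323} = \frac{1}{-648} = - \frac{1}{648}$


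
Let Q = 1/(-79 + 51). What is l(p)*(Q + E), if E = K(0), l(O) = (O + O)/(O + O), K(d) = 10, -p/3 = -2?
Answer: 279/28 ≈ 9.9643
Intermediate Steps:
p = 6 (p = -3*(-2) = 6)
l(O) = 1 (l(O) = (2*O)/((2*O)) = (2*O)*(1/(2*O)) = 1)
E = 10
Q = -1/28 (Q = 1/(-28) = -1/28 ≈ -0.035714)
l(p)*(Q + E) = 1*(-1/28 + 10) = 1*(279/28) = 279/28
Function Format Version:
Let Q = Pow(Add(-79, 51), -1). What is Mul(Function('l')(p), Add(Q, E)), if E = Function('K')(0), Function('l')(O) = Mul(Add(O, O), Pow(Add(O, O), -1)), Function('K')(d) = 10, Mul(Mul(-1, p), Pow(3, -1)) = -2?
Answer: Rational(279, 28) ≈ 9.9643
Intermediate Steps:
p = 6 (p = Mul(-3, -2) = 6)
Function('l')(O) = 1 (Function('l')(O) = Mul(Mul(2, O), Pow(Mul(2, O), -1)) = Mul(Mul(2, O), Mul(Rational(1, 2), Pow(O, -1))) = 1)
E = 10
Q = Rational(-1, 28) (Q = Pow(-28, -1) = Rational(-1, 28) ≈ -0.035714)
Mul(Function('l')(p), Add(Q, E)) = Mul(1, Add(Rational(-1, 28), 10)) = Mul(1, Rational(279, 28)) = Rational(279, 28)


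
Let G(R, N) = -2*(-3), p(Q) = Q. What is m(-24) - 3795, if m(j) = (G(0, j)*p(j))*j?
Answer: -339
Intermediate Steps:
G(R, N) = 6
m(j) = 6*j² (m(j) = (6*j)*j = 6*j²)
m(-24) - 3795 = 6*(-24)² - 3795 = 6*576 - 3795 = 3456 - 3795 = -339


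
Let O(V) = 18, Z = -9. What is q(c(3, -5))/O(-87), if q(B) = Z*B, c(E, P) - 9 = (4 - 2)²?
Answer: -13/2 ≈ -6.5000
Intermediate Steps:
c(E, P) = 13 (c(E, P) = 9 + (4 - 2)² = 9 + 2² = 9 + 4 = 13)
q(B) = -9*B
q(c(3, -5))/O(-87) = -9*13/18 = -117*1/18 = -13/2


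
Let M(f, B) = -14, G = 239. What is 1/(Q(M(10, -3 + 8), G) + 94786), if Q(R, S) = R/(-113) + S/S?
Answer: 113/10710945 ≈ 1.0550e-5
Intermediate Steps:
Q(R, S) = 1 - R/113 (Q(R, S) = R*(-1/113) + 1 = -R/113 + 1 = 1 - R/113)
1/(Q(M(10, -3 + 8), G) + 94786) = 1/((1 - 1/113*(-14)) + 94786) = 1/((1 + 14/113) + 94786) = 1/(127/113 + 94786) = 1/(10710945/113) = 113/10710945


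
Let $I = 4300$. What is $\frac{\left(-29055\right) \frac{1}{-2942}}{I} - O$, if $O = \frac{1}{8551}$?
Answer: $\frac{47159741}{21635056120} \approx 0.0021798$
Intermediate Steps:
$O = \frac{1}{8551} \approx 0.00011695$
$\frac{\left(-29055\right) \frac{1}{-2942}}{I} - O = \frac{\left(-29055\right) \frac{1}{-2942}}{4300} - \frac{1}{8551} = \left(-29055\right) \left(- \frac{1}{2942}\right) \frac{1}{4300} - \frac{1}{8551} = \frac{29055}{2942} \cdot \frac{1}{4300} - \frac{1}{8551} = \frac{5811}{2530120} - \frac{1}{8551} = \frac{47159741}{21635056120}$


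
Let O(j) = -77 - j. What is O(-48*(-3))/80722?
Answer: -221/80722 ≈ -0.0027378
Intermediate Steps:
O(-48*(-3))/80722 = (-77 - (-48)*(-3))/80722 = (-77 - 1*144)*(1/80722) = (-77 - 144)*(1/80722) = -221*1/80722 = -221/80722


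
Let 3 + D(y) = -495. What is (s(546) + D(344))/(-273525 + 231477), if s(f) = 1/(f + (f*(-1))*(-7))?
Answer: 2175263/183665664 ≈ 0.011844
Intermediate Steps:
D(y) = -498 (D(y) = -3 - 495 = -498)
s(f) = 1/(8*f) (s(f) = 1/(f - f*(-7)) = 1/(f + 7*f) = 1/(8*f))
(s(546) + D(344))/(-273525 + 231477) = ((⅛)/546 - 498)/(-273525 + 231477) = ((⅛)*(1/546) - 498)/(-42048) = (1/4368 - 498)*(-1/42048) = -2175263/4368*(-1/42048) = 2175263/183665664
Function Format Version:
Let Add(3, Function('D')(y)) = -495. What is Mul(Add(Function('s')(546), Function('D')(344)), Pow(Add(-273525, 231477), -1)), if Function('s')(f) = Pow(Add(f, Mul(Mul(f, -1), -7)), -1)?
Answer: Rational(2175263, 183665664) ≈ 0.011844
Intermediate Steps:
Function('D')(y) = -498 (Function('D')(y) = Add(-3, -495) = -498)
Function('s')(f) = Mul(Rational(1, 8), Pow(f, -1)) (Function('s')(f) = Pow(Add(f, Mul(Mul(-1, f), -7)), -1) = Pow(Add(f, Mul(7, f)), -1) = Pow(Mul(8, f), -1) = Mul(Rational(1, 8), Pow(f, -1)))
Mul(Add(Function('s')(546), Function('D')(344)), Pow(Add(-273525, 231477), -1)) = Mul(Add(Mul(Rational(1, 8), Pow(546, -1)), -498), Pow(Add(-273525, 231477), -1)) = Mul(Add(Mul(Rational(1, 8), Rational(1, 546)), -498), Pow(-42048, -1)) = Mul(Add(Rational(1, 4368), -498), Rational(-1, 42048)) = Mul(Rational(-2175263, 4368), Rational(-1, 42048)) = Rational(2175263, 183665664)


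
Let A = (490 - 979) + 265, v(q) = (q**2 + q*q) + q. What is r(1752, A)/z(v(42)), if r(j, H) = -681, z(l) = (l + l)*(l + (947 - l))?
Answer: -227/2253860 ≈ -0.00010072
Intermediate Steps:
v(q) = q + 2*q**2 (v(q) = (q**2 + q**2) + q = 2*q**2 + q = q + 2*q**2)
A = -224 (A = -489 + 265 = -224)
z(l) = 1894*l (z(l) = (2*l)*947 = 1894*l)
r(1752, A)/z(v(42)) = -681*1/(79548*(1 + 2*42)) = -681*1/(79548*(1 + 84)) = -681/(1894*(42*85)) = -681/(1894*3570) = -681/6761580 = -681*1/6761580 = -227/2253860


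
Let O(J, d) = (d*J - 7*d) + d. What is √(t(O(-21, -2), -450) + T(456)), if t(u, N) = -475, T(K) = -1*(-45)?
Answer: I*√430 ≈ 20.736*I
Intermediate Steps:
T(K) = 45
O(J, d) = -6*d + J*d (O(J, d) = (J*d - 7*d) + d = (-7*d + J*d) + d = -6*d + J*d)
√(t(O(-21, -2), -450) + T(456)) = √(-475 + 45) = √(-430) = I*√430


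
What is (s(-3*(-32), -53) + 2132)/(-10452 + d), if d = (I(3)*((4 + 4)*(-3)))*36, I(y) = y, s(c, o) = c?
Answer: -557/3261 ≈ -0.17081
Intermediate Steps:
d = -2592 (d = (3*((4 + 4)*(-3)))*36 = (3*(8*(-3)))*36 = (3*(-24))*36 = -72*36 = -2592)
(s(-3*(-32), -53) + 2132)/(-10452 + d) = (-3*(-32) + 2132)/(-10452 - 2592) = (96 + 2132)/(-13044) = 2228*(-1/13044) = -557/3261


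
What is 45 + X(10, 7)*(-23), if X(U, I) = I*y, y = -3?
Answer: 528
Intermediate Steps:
X(U, I) = -3*I (X(U, I) = I*(-3) = -3*I)
45 + X(10, 7)*(-23) = 45 - 3*7*(-23) = 45 - 21*(-23) = 45 + 483 = 528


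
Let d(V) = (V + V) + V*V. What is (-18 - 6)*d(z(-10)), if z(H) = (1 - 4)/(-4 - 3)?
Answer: -1224/49 ≈ -24.980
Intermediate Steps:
z(H) = 3/7 (z(H) = -3/(-7) = -3*(-⅐) = 3/7)
d(V) = V² + 2*V (d(V) = 2*V + V² = V² + 2*V)
(-18 - 6)*d(z(-10)) = (-18 - 6)*(3*(2 + 3/7)/7) = -72*17/(7*7) = -24*51/49 = -1224/49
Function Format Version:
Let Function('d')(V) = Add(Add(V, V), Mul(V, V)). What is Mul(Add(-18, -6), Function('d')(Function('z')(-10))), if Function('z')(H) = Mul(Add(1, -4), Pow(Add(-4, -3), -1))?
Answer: Rational(-1224, 49) ≈ -24.980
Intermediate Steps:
Function('z')(H) = Rational(3, 7) (Function('z')(H) = Mul(-3, Pow(-7, -1)) = Mul(-3, Rational(-1, 7)) = Rational(3, 7))
Function('d')(V) = Add(Pow(V, 2), Mul(2, V)) (Function('d')(V) = Add(Mul(2, V), Pow(V, 2)) = Add(Pow(V, 2), Mul(2, V)))
Mul(Add(-18, -6), Function('d')(Function('z')(-10))) = Mul(Add(-18, -6), Mul(Rational(3, 7), Add(2, Rational(3, 7)))) = Mul(-24, Mul(Rational(3, 7), Rational(17, 7))) = Mul(-24, Rational(51, 49)) = Rational(-1224, 49)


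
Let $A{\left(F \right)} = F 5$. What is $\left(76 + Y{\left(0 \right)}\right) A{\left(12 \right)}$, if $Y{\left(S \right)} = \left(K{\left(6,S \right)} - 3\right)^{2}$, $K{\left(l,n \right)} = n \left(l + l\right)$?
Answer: $5100$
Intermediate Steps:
$K{\left(l,n \right)} = 2 l n$ ($K{\left(l,n \right)} = n 2 l = 2 l n$)
$Y{\left(S \right)} = \left(-3 + 12 S\right)^{2}$ ($Y{\left(S \right)} = \left(2 \cdot 6 S - 3\right)^{2} = \left(12 S - 3\right)^{2} = \left(-3 + 12 S\right)^{2}$)
$A{\left(F \right)} = 5 F$
$\left(76 + Y{\left(0 \right)}\right) A{\left(12 \right)} = \left(76 + 9 \left(-1 + 4 \cdot 0\right)^{2}\right) 5 \cdot 12 = \left(76 + 9 \left(-1 + 0\right)^{2}\right) 60 = \left(76 + 9 \left(-1\right)^{2}\right) 60 = \left(76 + 9 \cdot 1\right) 60 = \left(76 + 9\right) 60 = 85 \cdot 60 = 5100$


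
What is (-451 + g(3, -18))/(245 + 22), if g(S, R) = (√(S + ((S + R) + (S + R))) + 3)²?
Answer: -469/267 + 6*I*√3/89 ≈ -1.7566 + 0.11677*I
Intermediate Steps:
g(S, R) = (3 + √(2*R + 3*S))² (g(S, R) = (√(S + ((R + S) + (R + S))) + 3)² = (√(S + (2*R + 2*S)) + 3)² = (√(2*R + 3*S) + 3)² = (3 + √(2*R + 3*S))²)
(-451 + g(3, -18))/(245 + 22) = (-451 + (3 + √(2*(-18) + 3*3))²)/(245 + 22) = (-451 + (3 + √(-36 + 9))²)/267 = (-451 + (3 + √(-27))²)*(1/267) = (-451 + (3 + 3*I*√3)²)*(1/267) = -451/267 + (3 + 3*I*√3)²/267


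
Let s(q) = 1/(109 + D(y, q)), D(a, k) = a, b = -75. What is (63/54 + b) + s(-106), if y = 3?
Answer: -24805/336 ≈ -73.824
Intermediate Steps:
s(q) = 1/112 (s(q) = 1/(109 + 3) = 1/112)
(63/54 + b) + s(-106) = (63/54 - 75) + 1/112 = ((1/54)*63 - 75) + 1/112 = (7/6 - 75) + 1/112 = -443/6 + 1/112 = -24805/336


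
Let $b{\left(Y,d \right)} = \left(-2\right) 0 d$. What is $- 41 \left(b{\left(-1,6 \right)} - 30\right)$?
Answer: $1230$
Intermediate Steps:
$b{\left(Y,d \right)} = 0$ ($b{\left(Y,d \right)} = 0 d = 0$)
$- 41 \left(b{\left(-1,6 \right)} - 30\right) = - 41 \left(0 - 30\right) = \left(-41\right) \left(-30\right) = 1230$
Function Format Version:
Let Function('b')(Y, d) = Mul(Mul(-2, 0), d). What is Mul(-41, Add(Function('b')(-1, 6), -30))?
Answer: 1230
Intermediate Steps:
Function('b')(Y, d) = 0 (Function('b')(Y, d) = Mul(0, d) = 0)
Mul(-41, Add(Function('b')(-1, 6), -30)) = Mul(-41, Add(0, -30)) = Mul(-41, -30) = 1230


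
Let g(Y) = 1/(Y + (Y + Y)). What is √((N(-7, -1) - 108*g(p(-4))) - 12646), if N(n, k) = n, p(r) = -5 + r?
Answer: I*√12649 ≈ 112.47*I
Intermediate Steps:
g(Y) = 1/(3*Y) (g(Y) = 1/(Y + 2*Y) = 1/(3*Y))
√((N(-7, -1) - 108*g(p(-4))) - 12646) = √((-7 - 36/(-5 - 4)) - 12646) = √((-7 - 36/(-9)) - 12646) = √((-7 - 36*(-1)/9) - 12646) = √((-7 - 108*(-1/27)) - 12646) = √((-7 + 4) - 12646) = √(-3 - 12646) = √(-12649) = I*√12649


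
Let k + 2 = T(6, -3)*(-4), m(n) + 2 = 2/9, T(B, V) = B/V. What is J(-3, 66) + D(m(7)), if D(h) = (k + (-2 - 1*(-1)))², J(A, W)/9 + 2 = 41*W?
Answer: 24361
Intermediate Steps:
m(n) = -16/9 (m(n) = -2 + 2/9 = -16/9)
J(A, W) = -18 + 369*W (J(A, W) = -18 + 9*(41*W) = -18 + 369*W)
k = 6 (k = -2 + (6/(-3))*(-4) = -2 + (6*(-⅓))*(-4) = -2 - 2*(-4) = -2 + 8 = 6)
D(h) = 25 (D(h) = (6 + (-2 - 1*(-1)))² = (6 + (-2 + 1))² = (6 - 1)² = 5² = 25)
J(-3, 66) + D(m(7)) = (-18 + 369*66) + 25 = (-18 + 24354) + 25 = 24336 + 25 = 24361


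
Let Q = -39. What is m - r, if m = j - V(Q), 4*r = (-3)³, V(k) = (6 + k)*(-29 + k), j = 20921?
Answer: 74735/4 ≈ 18684.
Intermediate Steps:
V(k) = (-29 + k)*(6 + k)
r = -27/4 (r = (¼)*(-3)³ = (¼)*(-27) = -27/4 ≈ -6.7500)
m = 18677 (m = 20921 - (-174 + (-39)² - 23*(-39)) = 20921 - (-174 + 1521 + 897) = 20921 - 1*2244 = 20921 - 2244 = 18677)
m - r = 18677 - 1*(-27/4) = 18677 + 27/4 = 74735/4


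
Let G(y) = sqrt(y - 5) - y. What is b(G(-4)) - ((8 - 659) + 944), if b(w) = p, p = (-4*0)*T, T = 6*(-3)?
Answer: -293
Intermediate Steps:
T = -18
G(y) = sqrt(-5 + y) - y
p = 0 (p = -4*0*(-18) = 0*(-18) = 0)
b(w) = 0
b(G(-4)) - ((8 - 659) + 944) = 0 - ((8 - 659) + 944) = 0 - (-651 + 944) = 0 - 1*293 = 0 - 293 = -293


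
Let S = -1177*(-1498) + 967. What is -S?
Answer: -1764113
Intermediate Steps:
S = 1764113 (S = 1763146 + 967 = 1764113)
-S = -1*1764113 = -1764113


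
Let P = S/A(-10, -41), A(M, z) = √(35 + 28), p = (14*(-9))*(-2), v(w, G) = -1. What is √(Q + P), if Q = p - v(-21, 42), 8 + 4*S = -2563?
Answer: √(49588 - 5999*√7)/14 ≈ 13.116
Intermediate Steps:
p = 252 (p = -126*(-2) = 252)
S = -2571/4 (S = -2 + (¼)*(-2563) = -2 - 2563/4 = -2571/4 ≈ -642.75)
A(M, z) = 3*√7 (A(M, z) = √63 = 3*√7)
P = -857*√7/28 (P = -2571*√7/21/4 = -857*√7/28 ≈ -80.979)
Q = 253 (Q = 252 - 1*(-1) = 252 + 1 = 253)
√(Q + P) = √(253 - 857*√7/28)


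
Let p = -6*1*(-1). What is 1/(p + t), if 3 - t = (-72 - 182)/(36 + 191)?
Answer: 227/2297 ≈ 0.098825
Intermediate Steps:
t = 935/227 (t = 3 - (-72 - 182)/(36 + 191) = 3 - (-254)/227 = 3 - 1*(-254/227) = 3 + 254/227 = 935/227 ≈ 4.1189)
p = 6 (p = -6*(-1) = 6)
1/(p + t) = 1/(6 + 935/227) = 1/(2297/227) = 227/2297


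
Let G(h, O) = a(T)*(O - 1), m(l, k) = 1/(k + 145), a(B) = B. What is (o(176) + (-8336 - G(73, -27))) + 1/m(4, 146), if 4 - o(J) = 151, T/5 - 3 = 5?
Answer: -7072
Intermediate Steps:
T = 40 (T = 15 + 5*5 = 15 + 25 = 40)
m(l, k) = 1/(145 + k)
G(h, O) = -40 + 40*O (G(h, O) = 40*(O - 1) = 40*(-1 + O) = -40 + 40*O)
o(J) = -147 (o(J) = 4 - 1*151 = 4 - 151 = -147)
(o(176) + (-8336 - G(73, -27))) + 1/m(4, 146) = (-147 + (-8336 - (-40 + 40*(-27)))) + 1/(1/(145 + 146)) = (-147 + (-8336 - (-40 - 1080))) + 1/(1/291) = (-147 + (-8336 - 1*(-1120))) + 1/(1/291) = (-147 + (-8336 + 1120)) + 291 = (-147 - 7216) + 291 = -7363 + 291 = -7072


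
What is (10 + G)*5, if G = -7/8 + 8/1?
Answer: 685/8 ≈ 85.625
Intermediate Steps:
G = 57/8 (G = -7*⅛ + 8*1 = -7/8 + 8 = 57/8 ≈ 7.1250)
(10 + G)*5 = (10 + 57/8)*5 = (137/8)*5 = 685/8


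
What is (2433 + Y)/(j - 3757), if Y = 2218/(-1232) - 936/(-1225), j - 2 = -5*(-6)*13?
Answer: -262165693/362747000 ≈ -0.72272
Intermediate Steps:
j = 392 (j = 2 - 5*(-6)*13 = 2 + 30*13 = 2 + 390 = 392)
Y = -111707/107800 (Y = 2218*(-1/1232) - 936*(-1/1225) = -1109/616 + 936/1225 = -111707/107800 ≈ -1.0362)
(2433 + Y)/(j - 3757) = (2433 - 111707/107800)/(392 - 3757) = (262165693/107800)/(-3365) = (262165693/107800)*(-1/3365) = -262165693/362747000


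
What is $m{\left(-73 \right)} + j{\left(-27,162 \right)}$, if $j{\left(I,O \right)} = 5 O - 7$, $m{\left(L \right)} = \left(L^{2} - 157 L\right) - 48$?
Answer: $17545$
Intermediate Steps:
$m{\left(L \right)} = -48 + L^{2} - 157 L$
$j{\left(I,O \right)} = -7 + 5 O$
$m{\left(-73 \right)} + j{\left(-27,162 \right)} = \left(-48 + \left(-73\right)^{2} - -11461\right) + \left(-7 + 5 \cdot 162\right) = \left(-48 + 5329 + 11461\right) + \left(-7 + 810\right) = 16742 + 803 = 17545$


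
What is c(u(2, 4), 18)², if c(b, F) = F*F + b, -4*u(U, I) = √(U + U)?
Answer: 418609/4 ≈ 1.0465e+5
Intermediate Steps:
u(U, I) = -√2*√U/4 (u(U, I) = -√(U + U)/4 = -√2*√U/4)
c(b, F) = b + F² (c(b, F) = F² + b = b + F²)
c(u(2, 4), 18)² = (-√2*√2/4 + 18²)² = (-½ + 324)² = (647/2)² = 418609/4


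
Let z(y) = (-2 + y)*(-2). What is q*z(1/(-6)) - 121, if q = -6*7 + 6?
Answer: -277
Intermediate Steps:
z(y) = 4 - 2*y
q = -36 (q = -42 + 6 = -36)
q*z(1/(-6)) - 121 = -36*(4 - 2/(-6)) - 121 = -36*(4 - 2*(-⅙)) - 121 = -36*(4 + ⅓) - 121 = -36*13/3 - 121 = -156 - 121 = -277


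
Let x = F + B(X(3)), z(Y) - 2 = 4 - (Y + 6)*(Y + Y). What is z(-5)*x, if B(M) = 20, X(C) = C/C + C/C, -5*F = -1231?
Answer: 21296/5 ≈ 4259.2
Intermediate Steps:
F = 1231/5 (F = -⅕*(-1231) = 1231/5 ≈ 246.20)
X(C) = 2 (X(C) = 1 + 1 = 2)
z(Y) = 6 - 2*Y*(6 + Y) (z(Y) = 2 + (4 - (Y + 6)*(Y + Y)) = 2 + (4 - (6 + Y)*2*Y) = 2 + (4 - 2*Y*(6 + Y)) = 6 - 2*Y*(6 + Y))
x = 1331/5 (x = 1231/5 + 20 = 1331/5 ≈ 266.20)
z(-5)*x = (6 - 12*(-5) - 2*(-5)²)*(1331/5) = (6 + 60 - 2*25)*(1331/5) = (6 + 60 - 50)*(1331/5) = 16*(1331/5) = 21296/5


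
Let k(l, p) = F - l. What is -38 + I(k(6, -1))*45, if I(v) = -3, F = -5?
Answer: -173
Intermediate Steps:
k(l, p) = -5 - l
-38 + I(k(6, -1))*45 = -38 - 3*45 = -38 - 135 = -173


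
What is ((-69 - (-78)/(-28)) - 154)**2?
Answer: 9991921/196 ≈ 50979.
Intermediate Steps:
((-69 - (-78)/(-28)) - 154)**2 = ((-69 - (-78)*(-1)/28) - 154)**2 = ((-69 - 1*39/14) - 154)**2 = ((-69 - 39/14) - 154)**2 = (-1005/14 - 154)**2 = (-3161/14)**2 = 9991921/196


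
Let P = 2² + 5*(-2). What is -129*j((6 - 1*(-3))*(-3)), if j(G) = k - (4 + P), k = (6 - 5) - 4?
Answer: 129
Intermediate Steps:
P = -6 (P = 4 - 10 = -6)
k = -3 (k = 1 - 4 = -3)
j(G) = -1 (j(G) = -3 - (4 - 6) = -3 - 1*(-2) = -3 + 2 = -1)
-129*j((6 - 1*(-3))*(-3)) = -129*(-1) = 129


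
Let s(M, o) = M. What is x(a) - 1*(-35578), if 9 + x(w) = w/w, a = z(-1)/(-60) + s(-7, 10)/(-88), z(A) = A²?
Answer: 35570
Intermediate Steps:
a = 83/1320 (a = (-1)²/(-60) - 7/(-88) = 1*(-1/60) - 7*(-1/88) = -1/60 + 7/88 = 83/1320 ≈ 0.062879)
x(w) = -8 (x(w) = -9 + w/w = -9 + 1 = -8)
x(a) - 1*(-35578) = -8 - 1*(-35578) = -8 + 35578 = 35570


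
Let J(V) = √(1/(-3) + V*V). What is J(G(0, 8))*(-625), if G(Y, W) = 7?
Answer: -625*√438/3 ≈ -4360.1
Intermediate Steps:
J(V) = √(-⅓ + V²)
J(G(0, 8))*(-625) = (√(-3 + 9*7²)/3)*(-625) = (√(-3 + 9*49)/3)*(-625) = (√(-3 + 441)/3)*(-625) = (√438/3)*(-625) = -625*√438/3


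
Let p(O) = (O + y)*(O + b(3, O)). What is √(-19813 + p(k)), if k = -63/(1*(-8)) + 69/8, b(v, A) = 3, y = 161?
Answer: I*√65407/2 ≈ 127.87*I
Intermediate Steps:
k = 33/2 (k = -63/(-8) + 69*(⅛) = -63*(-⅛) + 69/8 = 63/8 + 69/8 = 33/2 ≈ 16.500)
p(O) = (3 + O)*(161 + O) (p(O) = (O + 161)*(O + 3) = (161 + O)*(3 + O) = (3 + O)*(161 + O))
√(-19813 + p(k)) = √(-19813 + (483 + (33/2)² + 164*(33/2))) = √(-19813 + (483 + 1089/4 + 2706)) = √(-19813 + 13845/4) = √(-65407/4) = I*√65407/2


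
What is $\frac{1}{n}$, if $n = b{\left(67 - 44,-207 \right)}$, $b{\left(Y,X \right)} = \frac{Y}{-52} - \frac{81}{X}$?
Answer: $- \frac{1196}{61} \approx -19.607$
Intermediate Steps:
$b{\left(Y,X \right)} = - \frac{81}{X} - \frac{Y}{52}$ ($b{\left(Y,X \right)} = Y \left(- \frac{1}{52}\right) - \frac{81}{X} = - \frac{Y}{52} - \frac{81}{X} = - \frac{81}{X} - \frac{Y}{52}$)
$n = - \frac{61}{1196}$ ($n = - \frac{81}{-207} - \frac{67 - 44}{52} = \left(-81\right) \left(- \frac{1}{207}\right) - \frac{23}{52} = \frac{9}{23} - \frac{23}{52} = - \frac{61}{1196} \approx -0.051003$)
$\frac{1}{n} = \frac{1}{- \frac{61}{1196}} = - \frac{1196}{61}$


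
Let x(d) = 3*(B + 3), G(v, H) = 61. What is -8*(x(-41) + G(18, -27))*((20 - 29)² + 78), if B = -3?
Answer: -77592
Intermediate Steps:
x(d) = 0 (x(d) = 3*(-3 + 3) = 3*0 = 0)
-8*(x(-41) + G(18, -27))*((20 - 29)² + 78) = -8*(0 + 61)*((20 - 29)² + 78) = -488*((-9)² + 78) = -488*(81 + 78) = -488*159 = -8*9699 = -77592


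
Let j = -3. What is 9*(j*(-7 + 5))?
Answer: 54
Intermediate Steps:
9*(j*(-7 + 5)) = 9*(-3*(-7 + 5)) = 9*(-3*(-2)) = 9*6 = 54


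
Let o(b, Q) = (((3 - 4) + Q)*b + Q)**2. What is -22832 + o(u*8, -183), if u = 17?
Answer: 635370017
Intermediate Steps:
o(b, Q) = (Q + b*(-1 + Q))**2 (o(b, Q) = ((-1 + Q)*b + Q)**2 = (b*(-1 + Q) + Q)**2 = (Q + b*(-1 + Q))**2)
-22832 + o(u*8, -183) = -22832 + (-183 - 17*8 - 3111*8)**2 = -22832 + (-183 - 1*136 - 183*136)**2 = -22832 + (-183 - 136 - 24888)**2 = -22832 + (-25207)**2 = -22832 + 635392849 = 635370017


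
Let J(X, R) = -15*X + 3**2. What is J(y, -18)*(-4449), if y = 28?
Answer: 1828539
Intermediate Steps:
J(X, R) = 9 - 15*X (J(X, R) = -15*X + 9 = 9 - 15*X)
J(y, -18)*(-4449) = (9 - 15*28)*(-4449) = (9 - 420)*(-4449) = -411*(-4449) = 1828539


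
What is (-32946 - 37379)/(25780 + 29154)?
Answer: -70325/54934 ≈ -1.2802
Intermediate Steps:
(-32946 - 37379)/(25780 + 29154) = -70325/54934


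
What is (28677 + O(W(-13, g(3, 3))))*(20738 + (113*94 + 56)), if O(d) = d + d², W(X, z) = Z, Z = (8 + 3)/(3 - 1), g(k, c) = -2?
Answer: 902039754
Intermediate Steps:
Z = 11/2 ≈ 5.5000
W(X, z) = 11/2
(28677 + O(W(-13, g(3, 3))))*(20738 + (113*94 + 56)) = (28677 + 11*(1 + 11/2)/2)*(20738 + (113*94 + 56)) = (28677 + (11/2)*(13/2))*(20738 + (10622 + 56)) = (28677 + 143/4)*(20738 + 10678) = (114851/4)*31416 = 902039754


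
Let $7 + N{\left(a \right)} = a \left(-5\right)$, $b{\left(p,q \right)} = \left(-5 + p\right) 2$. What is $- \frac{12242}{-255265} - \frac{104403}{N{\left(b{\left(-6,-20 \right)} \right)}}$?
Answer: $- \frac{26649170869}{26292295} \approx -1013.6$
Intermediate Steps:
$b{\left(p,q \right)} = -10 + 2 p$
$N{\left(a \right)} = -7 - 5 a$ ($N{\left(a \right)} = -7 + a \left(-5\right) = -7 - 5 a$)
$- \frac{12242}{-255265} - \frac{104403}{N{\left(b{\left(-6,-20 \right)} \right)}} = - \frac{12242}{-255265} - \frac{104403}{-7 - 5 \left(-10 + 2 \left(-6\right)\right)} = \left(-12242\right) \left(- \frac{1}{255265}\right) - \frac{104403}{-7 - 5 \left(-10 - 12\right)} = \frac{12242}{255265} - \frac{104403}{-7 - -110} = \frac{12242}{255265} - \frac{104403}{-7 + 110} = \frac{12242}{255265} - \frac{104403}{103} = - \frac{26649170869}{26292295}$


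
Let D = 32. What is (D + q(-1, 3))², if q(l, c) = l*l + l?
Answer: 1024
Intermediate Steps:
q(l, c) = l + l² (q(l, c) = l² + l = l + l²)
(D + q(-1, 3))² = (32 - (1 - 1))² = (32 - 1*0)² = (32 + 0)² = 32² = 1024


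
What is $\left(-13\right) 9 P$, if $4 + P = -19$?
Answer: $2691$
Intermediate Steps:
$P = -23$ ($P = -4 - 19 = -23$)
$\left(-13\right) 9 P = \left(-13\right) 9 \left(-23\right) = \left(-117\right) \left(-23\right) = 2691$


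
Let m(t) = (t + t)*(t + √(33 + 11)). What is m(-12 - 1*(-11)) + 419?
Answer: 421 - 4*√11 ≈ 407.73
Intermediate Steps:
m(t) = 2*t*(t + 2*√11) (m(t) = (2*t)*(t + √44) = (2*t)*(t + 2*√11) = 2*t*(t + 2*√11))
m(-12 - 1*(-11)) + 419 = 2*(-12 - 1*(-11))*((-12 - 1*(-11)) + 2*√11) + 419 = 2*(-12 + 11)*((-12 + 11) + 2*√11) + 419 = 2*(-1)*(-1 + 2*√11) + 419 = (2 - 4*√11) + 419 = 421 - 4*√11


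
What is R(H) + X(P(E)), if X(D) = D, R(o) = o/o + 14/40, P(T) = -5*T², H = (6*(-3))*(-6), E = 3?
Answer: -873/20 ≈ -43.650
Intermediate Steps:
H = 108 (H = -18*(-6) = 108)
R(o) = 27/20 (R(o) = 1 + 14*(1/40) = 1 + 7/20 = 27/20)
R(H) + X(P(E)) = 27/20 - 5*3² = 27/20 - 5*9 = 27/20 - 45 = -873/20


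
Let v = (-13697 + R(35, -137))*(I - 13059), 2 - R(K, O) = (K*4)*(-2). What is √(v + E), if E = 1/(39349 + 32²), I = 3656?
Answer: √205607596656115978/40373 ≈ 11231.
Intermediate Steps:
R(K, O) = 2 + 8*K (R(K, O) = 2 - K*4*(-2) = 2 - 4*K*(-2) = 2 - (-8)*K = 2 + 8*K)
v = 126141245 (v = (-13697 + (2 + 8*35))*(3656 - 13059) = (-13697 + (2 + 280))*(-9403) = (-13697 + 282)*(-9403) = -13415*(-9403) = 126141245)
E = 1/40373 (E = 1/(39349 + 1024) = 1/40373 ≈ 2.4769e-5)
√(v + E) = √(126141245 + 1/40373) = √(5092700484386/40373) = √205607596656115978/40373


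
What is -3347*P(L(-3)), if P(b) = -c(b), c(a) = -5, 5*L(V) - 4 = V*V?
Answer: -16735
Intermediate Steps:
L(V) = 4/5 + V**2/5 (L(V) = 4/5 + (V*V)/5 = 4/5 + V**2/5)
P(b) = 5 (P(b) = -1*(-5) = 5)
-3347*P(L(-3)) = -3347*5 = -16735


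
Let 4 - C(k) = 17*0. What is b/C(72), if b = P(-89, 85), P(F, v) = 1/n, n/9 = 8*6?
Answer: 1/1728 ≈ 0.00057870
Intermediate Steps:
C(k) = 4 (C(k) = 4 - 17*0 = 4 - 1*0 = 4 + 0 = 4)
n = 432 (n = 9*(8*6) = 9*48 = 432)
P(F, v) = 1/432
b = 1/432 ≈ 0.0023148
b/C(72) = (1/432)/4 = (1/432)*(1/4) = 1/1728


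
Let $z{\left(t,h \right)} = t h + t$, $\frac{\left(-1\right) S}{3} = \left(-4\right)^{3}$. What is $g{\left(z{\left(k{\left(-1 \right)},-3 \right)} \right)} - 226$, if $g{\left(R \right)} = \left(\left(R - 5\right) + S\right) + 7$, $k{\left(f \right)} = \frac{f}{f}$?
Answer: $-34$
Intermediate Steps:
$k{\left(f \right)} = 1$
$S = 192$ ($S = - 3 \left(-4\right)^{3} = \left(-3\right) \left(-64\right) = 192$)
$z{\left(t,h \right)} = t + h t$ ($z{\left(t,h \right)} = h t + t = t + h t$)
$g{\left(R \right)} = 194 + R$ ($g{\left(R \right)} = \left(\left(R - 5\right) + 192\right) + 7 = \left(\left(-5 + R\right) + 192\right) + 7 = \left(187 + R\right) + 7 = 194 + R$)
$g{\left(z{\left(k{\left(-1 \right)},-3 \right)} \right)} - 226 = \left(194 + 1 \left(1 - 3\right)\right) - 226 = \left(194 + 1 \left(-2\right)\right) - 226 = \left(194 - 2\right) - 226 = 192 - 226 = -34$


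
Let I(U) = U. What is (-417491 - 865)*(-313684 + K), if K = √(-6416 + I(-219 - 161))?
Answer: 131231583504 - 836712*I*√1699 ≈ 1.3123e+11 - 3.4488e+7*I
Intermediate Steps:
K = 2*I*√1699 (K = √(-6416 + (-219 - 161)) = √(-6416 - 380) = √(-6796) = 2*I*√1699 ≈ 82.438*I)
(-417491 - 865)*(-313684 + K) = (-417491 - 865)*(-313684 + 2*I*√1699) = -418356*(-313684 + 2*I*√1699) = 131231583504 - 836712*I*√1699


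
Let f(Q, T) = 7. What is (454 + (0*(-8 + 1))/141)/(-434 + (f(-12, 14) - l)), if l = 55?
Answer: -227/241 ≈ -0.94191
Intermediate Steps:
(454 + (0*(-8 + 1))/141)/(-434 + (f(-12, 14) - l)) = (454 + (0*(-8 + 1))/141)/(-434 + (7 - 1*55)) = (454 + (0*(-7))*(1/141))/(-434 + (7 - 55)) = (454 + 0*(1/141))/(-434 - 48) = (454 + 0)/(-482) = 454*(-1/482) = -227/241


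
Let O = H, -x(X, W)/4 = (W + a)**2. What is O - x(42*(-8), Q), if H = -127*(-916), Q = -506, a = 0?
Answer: 1140476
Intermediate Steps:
H = 116332
x(X, W) = -4*W**2 (x(X, W) = -4*(W + 0)**2 = -4*W**2)
O = 116332
O - x(42*(-8), Q) = 116332 - (-4)*(-506)**2 = 116332 - (-4)*256036 = 116332 - 1*(-1024144) = 116332 + 1024144 = 1140476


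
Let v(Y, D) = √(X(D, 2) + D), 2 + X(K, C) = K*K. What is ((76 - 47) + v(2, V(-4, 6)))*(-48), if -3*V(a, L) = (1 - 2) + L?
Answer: -1392 - 32*I*√2 ≈ -1392.0 - 45.255*I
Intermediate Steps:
V(a, L) = ⅓ - L/3 (V(a, L) = -((1 - 2) + L)/3 = -(-1 + L)/3 = ⅓ - L/3)
X(K, C) = -2 + K² (X(K, C) = -2 + K*K = -2 + K²)
v(Y, D) = √(-2 + D + D²) (v(Y, D) = √((-2 + D²) + D) = √(-2 + D + D²))
((76 - 47) + v(2, V(-4, 6)))*(-48) = ((76 - 47) + √(-2 + (⅓ - ⅓*6) + (⅓ - ⅓*6)²))*(-48) = (29 + √(-2 + (⅓ - 2) + (⅓ - 2)²))*(-48) = (29 + √(-2 - 5/3 + (-5/3)²))*(-48) = (29 + √(-2 - 5/3 + 25/9))*(-48) = (29 + √(-8/9))*(-48) = (29 + 2*I*√2/3)*(-48) = -1392 - 32*I*√2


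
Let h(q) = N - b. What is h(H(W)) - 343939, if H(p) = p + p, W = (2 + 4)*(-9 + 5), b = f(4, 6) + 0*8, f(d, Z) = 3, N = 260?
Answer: -343682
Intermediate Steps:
b = 3 (b = 3 + 0*8 = 3 + 0 = 3)
W = -24 (W = 6*(-4) = -24)
H(p) = 2*p
h(q) = 257 (h(q) = 260 - 1*3 = 260 - 3 = 257)
h(H(W)) - 343939 = 257 - 343939 = -343682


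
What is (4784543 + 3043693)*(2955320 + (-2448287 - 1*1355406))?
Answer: -6641264060028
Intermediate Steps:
(4784543 + 3043693)*(2955320 + (-2448287 - 1*1355406)) = 7828236*(2955320 + (-2448287 - 1355406)) = 7828236*(2955320 - 3803693) = 7828236*(-848373) = -6641264060028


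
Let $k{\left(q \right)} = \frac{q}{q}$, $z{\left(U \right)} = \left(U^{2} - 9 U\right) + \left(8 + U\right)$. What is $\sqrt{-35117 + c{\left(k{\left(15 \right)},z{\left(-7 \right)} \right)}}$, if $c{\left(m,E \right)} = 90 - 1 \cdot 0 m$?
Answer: $i \sqrt{35027} \approx 187.16 i$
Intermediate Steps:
$z{\left(U \right)} = 8 + U^{2} - 8 U$
$k{\left(q \right)} = 1$
$c{\left(m,E \right)} = 90$ ($c{\left(m,E \right)} = 90 - 0 m = 90 - 0 = 90 + 0 = 90$)
$\sqrt{-35117 + c{\left(k{\left(15 \right)},z{\left(-7 \right)} \right)}} = \sqrt{-35117 + 90} = \sqrt{-35027} = i \sqrt{35027}$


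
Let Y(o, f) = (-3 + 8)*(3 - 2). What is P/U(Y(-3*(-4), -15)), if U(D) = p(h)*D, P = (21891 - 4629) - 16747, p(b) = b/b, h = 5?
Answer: 103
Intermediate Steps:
p(b) = 1
P = 515 (P = 17262 - 16747 = 515)
Y(o, f) = 5 (Y(o, f) = 5*1 = 5)
U(D) = D (U(D) = 1*D = D)
P/U(Y(-3*(-4), -15)) = 515/5 = 515*(1/5) = 103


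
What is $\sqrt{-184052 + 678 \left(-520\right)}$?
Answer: $2 i \sqrt{134153} \approx 732.54 i$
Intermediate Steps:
$\sqrt{-184052 + 678 \left(-520\right)} = \sqrt{-184052 - 352560} = \sqrt{-536612} = 2 i \sqrt{134153}$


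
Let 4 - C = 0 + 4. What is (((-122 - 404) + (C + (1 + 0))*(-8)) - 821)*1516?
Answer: -2054180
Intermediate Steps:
C = 0 (C = 4 - (0 + 4) = 4 - 1*4 = 4 - 4 = 0)
(((-122 - 404) + (C + (1 + 0))*(-8)) - 821)*1516 = (((-122 - 404) + (0 + (1 + 0))*(-8)) - 821)*1516 = ((-526 + (0 + 1)*(-8)) - 821)*1516 = ((-526 + 1*(-8)) - 821)*1516 = ((-526 - 8) - 821)*1516 = (-534 - 821)*1516 = -1355*1516 = -2054180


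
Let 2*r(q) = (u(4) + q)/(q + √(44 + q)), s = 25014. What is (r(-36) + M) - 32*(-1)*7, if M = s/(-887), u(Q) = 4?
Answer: 28025378/142807 + 4*√2/161 ≈ 196.28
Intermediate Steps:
M = -25014/887 (M = 25014/(-887) = 25014*(-1/887) = -25014/887 ≈ -28.201)
r(q) = (4 + q)/(2*(q + √(44 + q))) (r(q) = ((4 + q)/(q + √(44 + q)))/2 = (4 + q)/(2*(q + √(44 + q))))
(r(-36) + M) - 32*(-1)*7 = ((2 + (½)*(-36))/(-36 + √(44 - 36)) - 25014/887) - 32*(-1)*7 = ((2 - 18)/(-36 + √8) - 25014/887) + 32*7 = (-16/(-36 + 2*√2) - 25014/887) + 224 = (-25014/887 - 16/(-36 + 2*√2)) + 224 = 173674/887 - 16/(-36 + 2*√2)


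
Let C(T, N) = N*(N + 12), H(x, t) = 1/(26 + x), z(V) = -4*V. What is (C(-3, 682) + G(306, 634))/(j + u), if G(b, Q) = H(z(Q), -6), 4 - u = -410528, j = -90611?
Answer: 1188003079/803001710 ≈ 1.4795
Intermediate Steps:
u = 410532 (u = 4 - 1*(-410528) = 4 + 410528 = 410532)
C(T, N) = N*(12 + N)
G(b, Q) = 1/(26 - 4*Q)
(C(-3, 682) + G(306, 634))/(j + u) = (682*(12 + 682) - 1/(-26 + 4*634))/(-90611 + 410532) = (682*694 - 1/(-26 + 2536))/319921 = (473308 - 1/2510)*(1/319921) = (1188003079/2510)*(1/319921) = 1188003079/803001710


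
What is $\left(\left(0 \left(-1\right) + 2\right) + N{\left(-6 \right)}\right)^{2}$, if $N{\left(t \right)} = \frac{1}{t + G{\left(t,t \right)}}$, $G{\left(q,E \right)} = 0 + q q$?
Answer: $\frac{3721}{900} \approx 4.1344$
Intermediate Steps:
$G{\left(q,E \right)} = q^{2}$ ($G{\left(q,E \right)} = 0 + q^{2} = q^{2}$)
$N{\left(t \right)} = \frac{1}{t + t^{2}}$
$\left(\left(0 \left(-1\right) + 2\right) + N{\left(-6 \right)}\right)^{2} = \left(\left(0 \left(-1\right) + 2\right) + \frac{1}{\left(-6\right) \left(1 - 6\right)}\right)^{2} = \left(\left(0 + 2\right) - \frac{1}{6 \left(-5\right)}\right)^{2} = \left(2 - - \frac{1}{30}\right)^{2} = \left(2 + \frac{1}{30}\right)^{2} = \left(\frac{61}{30}\right)^{2} = \frac{3721}{900}$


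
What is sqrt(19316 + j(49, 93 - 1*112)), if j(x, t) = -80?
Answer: 2*sqrt(4809) ≈ 138.69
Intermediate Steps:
sqrt(19316 + j(49, 93 - 1*112)) = sqrt(19316 - 80) = sqrt(19236) = 2*sqrt(4809)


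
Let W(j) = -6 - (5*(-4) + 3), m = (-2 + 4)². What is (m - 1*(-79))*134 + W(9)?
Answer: 11133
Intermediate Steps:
m = 4 (m = 2² = 4)
W(j) = 11 (W(j) = -6 - (-20 + 3) = -6 - 1*(-17) = -6 + 17 = 11)
(m - 1*(-79))*134 + W(9) = (4 - 1*(-79))*134 + 11 = (4 + 79)*134 + 11 = 83*134 + 11 = 11122 + 11 = 11133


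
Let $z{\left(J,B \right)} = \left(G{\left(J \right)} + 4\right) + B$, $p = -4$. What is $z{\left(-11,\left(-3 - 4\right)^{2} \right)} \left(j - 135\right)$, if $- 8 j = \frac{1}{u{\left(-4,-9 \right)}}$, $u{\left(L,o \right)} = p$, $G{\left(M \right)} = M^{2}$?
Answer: $- \frac{375753}{16} \approx -23485.0$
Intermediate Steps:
$z{\left(J,B \right)} = 4 + B + J^{2}$ ($z{\left(J,B \right)} = \left(J^{2} + 4\right) + B = \left(4 + J^{2}\right) + B = 4 + B + J^{2}$)
$u{\left(L,o \right)} = -4$
$j = \frac{1}{32}$ ($j = - \frac{1}{8 \left(-4\right)} = \left(- \frac{1}{8}\right) \left(- \frac{1}{4}\right) = \frac{1}{32} \approx 0.03125$)
$z{\left(-11,\left(-3 - 4\right)^{2} \right)} \left(j - 135\right) = \left(4 + \left(-3 - 4\right)^{2} + \left(-11\right)^{2}\right) \left(\frac{1}{32} - 135\right) = \left(4 + \left(-7\right)^{2} + 121\right) \left(- \frac{4319}{32}\right) = \left(4 + 49 + 121\right) \left(- \frac{4319}{32}\right) = 174 \left(- \frac{4319}{32}\right) = - \frac{375753}{16}$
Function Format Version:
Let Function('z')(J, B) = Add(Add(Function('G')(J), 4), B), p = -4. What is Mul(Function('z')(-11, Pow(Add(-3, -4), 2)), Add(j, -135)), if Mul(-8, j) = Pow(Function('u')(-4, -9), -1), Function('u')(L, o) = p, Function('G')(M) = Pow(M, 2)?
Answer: Rational(-375753, 16) ≈ -23485.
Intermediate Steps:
Function('z')(J, B) = Add(4, B, Pow(J, 2)) (Function('z')(J, B) = Add(Add(Pow(J, 2), 4), B) = Add(Add(4, Pow(J, 2)), B) = Add(4, B, Pow(J, 2)))
Function('u')(L, o) = -4
j = Rational(1, 32) (j = Mul(Rational(-1, 8), Pow(-4, -1)) = Mul(Rational(-1, 8), Rational(-1, 4)) = Rational(1, 32) ≈ 0.031250)
Mul(Function('z')(-11, Pow(Add(-3, -4), 2)), Add(j, -135)) = Mul(Add(4, Pow(Add(-3, -4), 2), Pow(-11, 2)), Add(Rational(1, 32), -135)) = Mul(Add(4, Pow(-7, 2), 121), Rational(-4319, 32)) = Mul(Add(4, 49, 121), Rational(-4319, 32)) = Mul(174, Rational(-4319, 32)) = Rational(-375753, 16)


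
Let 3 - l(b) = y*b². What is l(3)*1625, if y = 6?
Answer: -82875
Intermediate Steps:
l(b) = 3 - 6*b²
l(3)*1625 = (3 - 6*3²)*1625 = (3 - 6*9)*1625 = (3 - 54)*1625 = -51*1625 = -82875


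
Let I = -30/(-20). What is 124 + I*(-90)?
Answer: -11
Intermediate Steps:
I = 3/2 (I = -30*(-1/20) = 3/2 ≈ 1.5000)
124 + I*(-90) = 124 + (3/2)*(-90) = 124 - 135 = -11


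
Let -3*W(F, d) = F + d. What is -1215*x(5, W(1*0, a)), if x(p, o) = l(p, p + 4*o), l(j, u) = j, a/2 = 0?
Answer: -6075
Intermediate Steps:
a = 0 (a = 2*0 = 0)
W(F, d) = -F/3 - d/3 (W(F, d) = -(F + d)/3 = -F/3 - d/3)
x(p, o) = p
-1215*x(5, W(1*0, a)) = -1215*5 = -6075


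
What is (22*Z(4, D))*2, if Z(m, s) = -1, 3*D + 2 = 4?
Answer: -44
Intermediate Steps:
D = ⅔ (D = -⅔ + (⅓)*4 = -⅔ + 4/3 = ⅔ ≈ 0.66667)
(22*Z(4, D))*2 = (22*(-1))*2 = -22*2 = -44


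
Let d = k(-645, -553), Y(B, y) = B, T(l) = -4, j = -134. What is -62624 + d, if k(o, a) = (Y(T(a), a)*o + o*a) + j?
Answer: 296507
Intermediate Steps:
k(o, a) = -134 - 4*o + a*o (k(o, a) = (-4*o + o*a) - 134 = (-4*o + a*o) - 134 = -134 - 4*o + a*o)
d = 359131 (d = -134 - 4*(-645) - 553*(-645) = -134 + 2580 + 356685 = 359131)
-62624 + d = -62624 + 359131 = 296507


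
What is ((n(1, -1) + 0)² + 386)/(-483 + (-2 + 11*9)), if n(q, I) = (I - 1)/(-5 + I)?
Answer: -3475/3474 ≈ -1.0003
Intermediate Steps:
n(q, I) = (-1 + I)/(-5 + I)
((n(1, -1) + 0)² + 386)/(-483 + (-2 + 11*9)) = (((-1 - 1)/(-5 - 1) + 0)² + 386)/(-483 + (-2 + 11*9)) = ((-2/(-6) + 0)² + 386)/(-483 + (-2 + 99)) = ((-⅙*(-2) + 0)² + 386)/(-483 + 97) = ((⅓ + 0)² + 386)/(-386) = ((⅓)² + 386)*(-1/386) = (⅑ + 386)*(-1/386) = (3475/9)*(-1/386) = -3475/3474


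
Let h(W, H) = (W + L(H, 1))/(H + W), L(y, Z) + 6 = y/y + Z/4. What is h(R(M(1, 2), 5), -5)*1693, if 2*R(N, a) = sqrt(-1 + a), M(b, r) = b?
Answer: 25395/16 ≈ 1587.2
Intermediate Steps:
R(N, a) = sqrt(-1 + a)/2
L(y, Z) = -5 + Z/4 (L(y, Z) = -6 + (y/y + Z/4) = -6 + (1 + Z*(1/4)) = -6 + (1 + Z/4) = -5 + Z/4)
h(W, H) = (-19/4 + W)/(H + W) (h(W, H) = (W + (-5 + (1/4)*1))/(H + W) = (W + (-5 + 1/4))/(H + W) = (W - 19/4)/(H + W) = (-19/4 + W)/(H + W))
h(R(M(1, 2), 5), -5)*1693 = ((-19/4 + sqrt(-1 + 5)/2)/(-5 + sqrt(-1 + 5)/2))*1693 = ((-19/4 + sqrt(4)/2)/(-5 + sqrt(4)/2))*1693 = ((-19/4 + (1/2)*2)/(-5 + (1/2)*2))*1693 = ((-19/4 + 1)/(-5 + 1))*1693 = (-15/4/(-4))*1693 = -1/4*(-15/4)*1693 = (15/16)*1693 = 25395/16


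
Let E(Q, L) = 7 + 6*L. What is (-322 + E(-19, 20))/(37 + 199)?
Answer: -195/236 ≈ -0.82627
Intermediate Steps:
(-322 + E(-19, 20))/(37 + 199) = (-322 + (7 + 6*20))/(37 + 199) = (-322 + (7 + 120))/236 = (-322 + 127)*(1/236) = -195*1/236 = -195/236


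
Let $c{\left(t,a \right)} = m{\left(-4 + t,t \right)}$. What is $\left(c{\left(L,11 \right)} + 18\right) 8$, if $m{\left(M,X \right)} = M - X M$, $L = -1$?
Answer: $64$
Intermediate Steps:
$m{\left(M,X \right)} = M - M X$
$c{\left(t,a \right)} = \left(1 - t\right) \left(-4 + t\right)$ ($c{\left(t,a \right)} = \left(-4 + t\right) \left(1 - t\right) = \left(1 - t\right) \left(-4 + t\right)$)
$\left(c{\left(L,11 \right)} + 18\right) 8 = \left(- \left(-1 - 1\right) \left(-4 - 1\right) + 18\right) 8 = \left(\left(-1\right) \left(-2\right) \left(-5\right) + 18\right) 8 = \left(-10 + 18\right) 8 = 8 \cdot 8 = 64$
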